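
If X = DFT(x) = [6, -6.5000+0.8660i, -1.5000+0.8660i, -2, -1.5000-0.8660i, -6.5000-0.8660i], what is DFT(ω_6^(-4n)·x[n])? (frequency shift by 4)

Modulation property: DFT(ω_6^(-4n)·x[n]) = X[(k-4) mod 6], so circularly shift X by 4 positions.

X[k-4] = [-1.5000+0.8660i, -2, -1.5000-0.8660i, -6.5000-0.8660i, 6, -6.5000+0.8660i]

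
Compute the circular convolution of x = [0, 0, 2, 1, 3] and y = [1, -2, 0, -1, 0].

(x ⊛ y)[n] = Σ(m=0 to 4) x[m] · y[(n-m) mod 5]

Computing each output sample:
(x ⊛ y)[0] = -8
(x ⊛ y)[1] = -1
(x ⊛ y)[2] = -1
(x ⊛ y)[3] = -3
(x ⊛ y)[4] = 1

x ⊛ y = [-8, -1, -1, -3, 1]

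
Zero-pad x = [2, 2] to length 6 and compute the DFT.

Original 2-point DFT: [4, 0]
Zero-padded 6-point DFT provides frequency interpolation.

DFT_6([x, 0, ...]) = [4, 3.0000-1.7321i, 1.0000-1.7321i, 0, 1.0000+1.7321i, 3.0000+1.7321i]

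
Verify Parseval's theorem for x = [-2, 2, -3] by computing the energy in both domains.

Time domain:
Σ|x[n]|² = |-2|² + |2|² + |-3|² = 17.0000

Frequency domain:
(1/3)Σ|X[k]|² = (1/3)(|-3|² + |-1.5000-4.3301i|² + |-1.5000+4.3301i|²) = (1/3)·51.0000 = 17.0000

Both sides agree, confirming Parseval's theorem.

Σ|x[n]|² = (1/N)Σ|X[k]|² = 17.0000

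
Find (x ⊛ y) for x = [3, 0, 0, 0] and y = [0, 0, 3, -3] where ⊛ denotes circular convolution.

(x ⊛ y)[n] = Σ(m=0 to 3) x[m] · y[(n-m) mod 4]

Computing each output sample:
(x ⊛ y)[0] = 0
(x ⊛ y)[1] = 0
(x ⊛ y)[2] = 9
(x ⊛ y)[3] = -9

x ⊛ y = [0, 0, 9, -9]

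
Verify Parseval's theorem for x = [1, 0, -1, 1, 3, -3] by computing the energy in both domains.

Time domain:
Σ|x[n]|² = |1|² + |0|² + |-1|² + |1|² + |3|² + |-3|² = 21.0000

Frequency domain:
(1/6)Σ|X[k]|² = (1/6)(|1|² + |-2.5000+0.8660i|² + |2.5000-6.0622i|² + |5|² + |2.5000+6.0622i|² + |-2.5000-0.8660i|²) = (1/6)·126.0000 = 21.0000

Both sides agree, confirming Parseval's theorem.

Σ|x[n]|² = (1/N)Σ|X[k]|² = 21.0000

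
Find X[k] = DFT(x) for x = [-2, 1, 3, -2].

X[k] = Σ(n=0 to 3) x[n] · ω_4^(nk)
where ω_4 = e^(-2πi/4)

Computing each X[k]:
X[0] = 0
X[1] = -5-3i
X[2] = 2
X[3] = -5+3i

X = [0, -5-3i, 2, -5+3i]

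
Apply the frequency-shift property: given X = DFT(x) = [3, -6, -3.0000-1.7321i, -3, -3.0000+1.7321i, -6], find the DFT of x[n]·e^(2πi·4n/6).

Modulation property: DFT(ω_6^(-4n)·x[n]) = X[(k-4) mod 6], so circularly shift X by 4 positions.

X[k-4] = [-3.0000-1.7321i, -3, -3.0000+1.7321i, -6, 3, -6]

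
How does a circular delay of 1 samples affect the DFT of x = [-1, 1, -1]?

Time shift by 1: X_shifted[k] = ω_3^(1k) · X[k]
Shifted x = [-1, -1, 1]

DFT(x[n-1]) = [-1, -1.0000+1.7321i, -1.0000-1.7321i]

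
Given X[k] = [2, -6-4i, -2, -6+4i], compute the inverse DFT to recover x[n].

x[n] = (1/4) Σ(k=0 to 3) X[k] · e^(2πikn/4)

Computing each x[n]:
x[0] = -3
x[1] = 3
x[2] = 3
x[3] = -1

x = [-3, 3, 3, -1]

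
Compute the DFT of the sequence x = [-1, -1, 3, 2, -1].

X[k] = Σ(n=0 to 4) x[n] · ω_5^(nk)
where ω_5 = e^(-2πi/5)

Computing each X[k]:
X[0] = 2
X[1] = -5.6631-0.5878i
X[2] = 2.1631+0.9511i
X[3] = 2.1631-0.9511i
X[4] = -5.6631+0.5878i

X = [2, -5.6631-0.5878i, 2.1631+0.9511i, 2.1631-0.9511i, -5.6631+0.5878i]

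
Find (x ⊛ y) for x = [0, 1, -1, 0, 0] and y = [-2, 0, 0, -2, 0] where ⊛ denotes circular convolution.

(x ⊛ y)[n] = Σ(m=0 to 4) x[m] · y[(n-m) mod 5]

Computing each output sample:
(x ⊛ y)[0] = 2
(x ⊛ y)[1] = -2
(x ⊛ y)[2] = 2
(x ⊛ y)[3] = 0
(x ⊛ y)[4] = -2

x ⊛ y = [2, -2, 2, 0, -2]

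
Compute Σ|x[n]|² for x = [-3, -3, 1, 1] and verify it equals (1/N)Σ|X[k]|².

Time domain:
Σ|x[n]|² = |-3|² + |-3|² + |1|² + |1|² = 20.0000

Frequency domain:
(1/4)Σ|X[k]|² = (1/4)(|-4|² + |-4+4i|² + |0|² + |-4-4i|²) = (1/4)·80.0000 = 20.0000

Both sides agree, confirming Parseval's theorem.

Σ|x[n]|² = (1/N)Σ|X[k]|² = 20.0000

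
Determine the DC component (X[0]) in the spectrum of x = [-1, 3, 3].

X[0] = Σ(n=0 to 2) x[n] · ω_3^0 = Σ x[n]
= (-1) + (3) + (3)

X[0] = 5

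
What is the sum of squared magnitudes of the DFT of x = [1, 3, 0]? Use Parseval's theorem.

Parseval: Σ|x[n]|² = (1/N)Σ|X[k]|², so Σ|X[k]|² = N·Σ|x[n]|² = 3·10.0000

Σ|X[k]|² = N·Σ|x[n]|² = 3·10.0000 = 30.0000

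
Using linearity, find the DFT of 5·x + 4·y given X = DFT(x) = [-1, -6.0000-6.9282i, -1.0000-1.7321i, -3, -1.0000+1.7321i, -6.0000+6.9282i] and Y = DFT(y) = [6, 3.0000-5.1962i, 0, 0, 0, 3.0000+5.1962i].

By linearity: DFT(5x + 4y) = 5·DFT(x) + 4·DFT(y)
= 5·[-1, -6.0000-6.9282i, -1.0000-1.7321i, -3, -1.0000+1.7321i, -6.0000+6.9282i] + 4·[6, 3.0000-5.1962i, 0, 0, 0, 3.0000+5.1962i]

Computing element-wise:
Z[0] = 5·(-1) + 4·(6) = 19
Z[1] = 5·(-6.0000-6.9282i) + 4·(3.0000-5.1962i) = -18.0000-55.4258i
Z[2] = 5·(-1.0000-1.7321i) + 4·(0) = -5.0000-8.6605i
Z[3] = 5·(-3) + 4·(0) = -15
Z[4] = 5·(-1.0000+1.7321i) + 4·(0) = -5.0000+8.6605i
Z[5] = 5·(-6.0000+6.9282i) + 4·(3.0000+5.1962i) = -18.0000+55.4258i

DFT(5x + 4y) = 5·X + 4·Y = [19, -18.0000-55.4258i, -5.0000-8.6605i, -15, -5.0000+8.6605i, -18.0000+55.4258i]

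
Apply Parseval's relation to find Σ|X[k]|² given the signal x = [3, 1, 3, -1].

Parseval: Σ|x[n]|² = (1/N)Σ|X[k]|², so Σ|X[k]|² = N·Σ|x[n]|² = 4·20.0000

Σ|X[k]|² = N·Σ|x[n]|² = 4·20.0000 = 80.0000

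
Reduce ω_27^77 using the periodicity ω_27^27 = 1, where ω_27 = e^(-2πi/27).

Since ω_27^27 = 1, powers reduce modulo 27.
77 mod 27 = 23
So ω_27^77 = ω_27^23 = e^(-2πi·23/27)

ω_27^77 = ω_27^23 = 0.5972+0.8021i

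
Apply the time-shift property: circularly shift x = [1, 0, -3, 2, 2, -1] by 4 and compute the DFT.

Time shift by 4: X_shifted[k] = ω_6^(4k) · X[k]
Shifted x = [-3, 2, 2, -1, 1, 0]

DFT(x[n-4]) = [1, -2.5000-2.5981i, -6.5000-0.8660i, -1, -6.5000+0.8660i, -2.5000+2.5981i]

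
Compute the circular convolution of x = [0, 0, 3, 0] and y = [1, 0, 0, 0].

(x ⊛ y)[n] = Σ(m=0 to 3) x[m] · y[(n-m) mod 4]

Computing each output sample:
(x ⊛ y)[0] = 0
(x ⊛ y)[1] = 0
(x ⊛ y)[2] = 3
(x ⊛ y)[3] = 0

x ⊛ y = [0, 0, 3, 0]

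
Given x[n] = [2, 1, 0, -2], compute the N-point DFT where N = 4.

X[k] = Σ(n=0 to 3) x[n] · ω_4^(nk)
where ω_4 = e^(-2πi/4)

Computing each X[k]:
X[0] = 1
X[1] = 2-3i
X[2] = 3
X[3] = 2+3i

X = [1, 2-3i, 3, 2+3i]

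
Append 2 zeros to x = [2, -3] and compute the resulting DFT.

Original 2-point DFT: [-1, 5]
Zero-padded 4-point DFT provides frequency interpolation.

DFT_4([x, 0, ...]) = [-1, 2+3i, 5, 2-3i]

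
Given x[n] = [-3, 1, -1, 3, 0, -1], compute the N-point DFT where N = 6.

X[k] = Σ(n=0 to 5) x[n] · ω_6^(nk)
where ω_6 = e^(-2πi/6)

Computing each X[k]:
X[0] = -1
X[1] = -5.5000-0.8660i
X[2] = 0.5000-2.5981i
X[3] = -7
X[4] = 0.5000+2.5981i
X[5] = -5.5000+0.8660i

X = [-1, -5.5000-0.8660i, 0.5000-2.5981i, -7, 0.5000+2.5981i, -5.5000+0.8660i]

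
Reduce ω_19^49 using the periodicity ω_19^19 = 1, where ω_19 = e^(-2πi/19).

Since ω_19^19 = 1, powers reduce modulo 19.
49 mod 19 = 11
So ω_19^49 = ω_19^11 = e^(-2πi·11/19)

ω_19^49 = ω_19^11 = -0.8795+0.4759i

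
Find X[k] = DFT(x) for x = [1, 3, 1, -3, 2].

X[k] = Σ(n=0 to 4) x[n] · ω_5^(nk)
where ω_5 = e^(-2πi/5)

Computing each X[k]:
X[0] = 4
X[1] = 4.1631-3.3022i
X[2] = -3.6631+3.2164i
X[3] = -3.6631-3.2164i
X[4] = 4.1631+3.3022i

X = [4, 4.1631-3.3022i, -3.6631+3.2164i, -3.6631-3.2164i, 4.1631+3.3022i]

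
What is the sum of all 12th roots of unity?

Sum of all nth roots of unity equals 0 for n > 1 (geometric series with r ≠ 1).

0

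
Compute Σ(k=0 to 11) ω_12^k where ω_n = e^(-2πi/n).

Sum of all nth roots of unity equals 0 for n > 1 (geometric series with r ≠ 1).

0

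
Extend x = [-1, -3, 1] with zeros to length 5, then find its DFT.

Original 3-point DFT: [-3, 3.4641i, -3.4641i]
Zero-padded 5-point DFT provides frequency interpolation.

DFT_5([x, 0, ...]) = [-3, -2.7361+2.2654i, 1.7361+2.7144i, 1.7361-2.7144i, -2.7361-2.2654i]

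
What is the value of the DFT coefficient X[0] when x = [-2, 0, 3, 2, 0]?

X[0] = Σ(n=0 to 4) x[n] · ω_5^0 = Σ x[n]
= (-2) + (0) + (3) + (2) + (0)

X[0] = 3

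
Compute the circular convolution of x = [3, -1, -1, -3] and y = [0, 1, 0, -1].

(x ⊛ y)[n] = Σ(m=0 to 3) x[m] · y[(n-m) mod 4]

Computing each output sample:
(x ⊛ y)[0] = -2
(x ⊛ y)[1] = 4
(x ⊛ y)[2] = 2
(x ⊛ y)[3] = -4

x ⊛ y = [-2, 4, 2, -4]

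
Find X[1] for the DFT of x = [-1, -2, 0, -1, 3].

X[1] = Σ(n=0 to 4) x[n] · ω_5^(1n) where ω_5 = e^(-2πi/5)
= (-1)·ω_5^0 + (-2)·ω_5^1 + (0)·ω_5^2 + (-1)·ω_5^3 + (3)·ω_5^4

X[1] = 0.1180+4.1675i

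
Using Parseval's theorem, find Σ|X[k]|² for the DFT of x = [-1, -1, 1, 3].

Parseval: Σ|x[n]|² = (1/N)Σ|X[k]|², so Σ|X[k]|² = N·Σ|x[n]|² = 4·12.0000

Σ|X[k]|² = N·Σ|x[n]|² = 4·12.0000 = 48.0000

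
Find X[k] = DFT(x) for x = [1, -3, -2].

X[k] = Σ(n=0 to 2) x[n] · ω_3^(nk)
where ω_3 = e^(-2πi/3)

Computing each X[k]:
X[0] = -4
X[1] = 3.5000+0.8660i
X[2] = 3.5000-0.8660i

X = [-4, 3.5000+0.8660i, 3.5000-0.8660i]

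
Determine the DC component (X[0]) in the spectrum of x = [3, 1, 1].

X[0] = Σ(n=0 to 2) x[n] · ω_3^0 = Σ x[n]
= (3) + (1) + (1)

X[0] = 5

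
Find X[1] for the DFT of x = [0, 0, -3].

X[1] = Σ(n=0 to 2) x[n] · ω_3^(1n) where ω_3 = e^(-2πi/3)
= (0)·ω_3^0 + (0)·ω_3^1 + (-3)·ω_3^2

X[1] = 1.5000-2.5981i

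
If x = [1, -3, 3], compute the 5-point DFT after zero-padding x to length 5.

Original 3-point DFT: [1, 1.0000+5.1962i, 1.0000-5.1962i]
Zero-padded 5-point DFT provides frequency interpolation.

DFT_5([x, 0, ...]) = [1, -2.3541+1.0898i, 4.3541+4.6165i, 4.3541-4.6165i, -2.3541-1.0898i]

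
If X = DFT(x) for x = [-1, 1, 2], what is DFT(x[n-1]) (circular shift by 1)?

Time shift by 1: X_shifted[k] = ω_3^(1k) · X[k]
Shifted x = [2, -1, 1]

DFT(x[n-1]) = [2, 2.0000+1.7321i, 2.0000-1.7321i]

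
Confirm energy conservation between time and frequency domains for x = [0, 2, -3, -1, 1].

Time domain:
Σ|x[n]|² = |0|² + |2|² + |-3|² + |-1|² + |1|² = 15.0000

Frequency domain:
(1/5)Σ|X[k]|² = (1/5)(|-1|² + |4.1631+0.2245i|² + |-3.6631-2.4899i|² + |-3.6631+2.4899i|² + |4.1631-0.2245i|²) = (1/5)·75.0000 = 15.0000

Both sides agree, confirming Parseval's theorem.

Σ|x[n]|² = (1/N)Σ|X[k]|² = 15.0000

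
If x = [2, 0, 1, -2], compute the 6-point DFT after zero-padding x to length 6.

Original 4-point DFT: [1, 1-2i, 5, 1+2i]
Zero-padded 6-point DFT provides frequency interpolation.

DFT_6([x, 0, ...]) = [1, 3.5000-0.8660i, -0.5000+0.8660i, 5, -0.5000-0.8660i, 3.5000+0.8660i]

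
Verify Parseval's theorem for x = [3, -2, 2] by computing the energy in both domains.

Time domain:
Σ|x[n]|² = |3|² + |-2|² + |2|² = 17.0000

Frequency domain:
(1/3)Σ|X[k]|² = (1/3)(|3|² + |3.0000+3.4641i|² + |3.0000-3.4641i|²) = (1/3)·51.0000 = 17.0000

Both sides agree, confirming Parseval's theorem.

Σ|x[n]|² = (1/N)Σ|X[k]|² = 17.0000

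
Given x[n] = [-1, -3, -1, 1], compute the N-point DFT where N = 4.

X[k] = Σ(n=0 to 3) x[n] · ω_4^(nk)
where ω_4 = e^(-2πi/4)

Computing each X[k]:
X[0] = -4
X[1] = 4i
X[2] = 0
X[3] = -4i

X = [-4, 4i, 0, -4i]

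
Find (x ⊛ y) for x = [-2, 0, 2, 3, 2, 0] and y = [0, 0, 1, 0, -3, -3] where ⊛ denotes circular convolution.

(x ⊛ y)[n] = Σ(m=0 to 5) x[m] · y[(n-m) mod 6]

Computing each output sample:
(x ⊛ y)[0] = -4
(x ⊛ y)[1] = -15
(x ⊛ y)[2] = -17
(x ⊛ y)[3] = -6
(x ⊛ y)[4] = 8
(x ⊛ y)[5] = 9

x ⊛ y = [-4, -15, -17, -6, 8, 9]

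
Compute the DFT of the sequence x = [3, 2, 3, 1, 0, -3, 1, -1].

X[k] = Σ(n=0 to 7) x[n] · ω_8^(nk)
where ω_8 = e^(-2πi/8)

Computing each X[k]:
X[0] = 6
X[1] = 5.1213-6.9497i
X[2] = -1+1i
X[3] = 0.8787-2.9497i
X[4] = 8
X[5] = 0.8787+2.9497i
X[6] = -1-1i
X[7] = 5.1213+6.9497i

X = [6, 5.1213-6.9497i, -1+1i, 0.8787-2.9497i, 8, 0.8787+2.9497i, -1-1i, 5.1213+6.9497i]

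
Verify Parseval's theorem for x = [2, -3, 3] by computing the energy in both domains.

Time domain:
Σ|x[n]|² = |2|² + |-3|² + |3|² = 22.0000

Frequency domain:
(1/3)Σ|X[k]|² = (1/3)(|2|² + |2.0000+5.1962i|² + |2.0000-5.1962i|²) = (1/3)·66.0000 = 22.0000

Both sides agree, confirming Parseval's theorem.

Σ|x[n]|² = (1/N)Σ|X[k]|² = 22.0000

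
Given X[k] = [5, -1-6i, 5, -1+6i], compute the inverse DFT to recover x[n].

x[n] = (1/4) Σ(k=0 to 3) X[k] · e^(2πikn/4)

Computing each x[n]:
x[0] = 2
x[1] = 3
x[2] = 3
x[3] = -3

x = [2, 3, 3, -3]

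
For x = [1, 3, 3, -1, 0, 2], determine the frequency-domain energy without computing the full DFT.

Parseval: Σ|x[n]|² = (1/N)Σ|X[k]|², so Σ|X[k]|² = N·Σ|x[n]|² = 6·24.0000

Σ|X[k]|² = N·Σ|x[n]|² = 6·24.0000 = 144.0000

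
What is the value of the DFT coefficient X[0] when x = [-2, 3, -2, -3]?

X[0] = Σ(n=0 to 3) x[n] · ω_4^0 = Σ x[n]
= (-2) + (3) + (-2) + (-3)

X[0] = -4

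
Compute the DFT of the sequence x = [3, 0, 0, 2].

X[k] = Σ(n=0 to 3) x[n] · ω_4^(nk)
where ω_4 = e^(-2πi/4)

Computing each X[k]:
X[0] = 5
X[1] = 3+2i
X[2] = 1
X[3] = 3-2i

X = [5, 3+2i, 1, 3-2i]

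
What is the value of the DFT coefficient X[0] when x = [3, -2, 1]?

X[0] = Σ(n=0 to 2) x[n] · ω_3^0 = Σ x[n]
= (3) + (-2) + (1)

X[0] = 2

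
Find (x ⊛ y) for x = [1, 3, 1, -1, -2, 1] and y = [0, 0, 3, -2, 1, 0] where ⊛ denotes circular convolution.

(x ⊛ y)[n] = Σ(m=0 to 5) x[m] · y[(n-m) mod 6]

Computing each output sample:
(x ⊛ y)[0] = -3
(x ⊛ y)[1] = 6
(x ⊛ y)[2] = -1
(x ⊛ y)[3] = 8
(x ⊛ y)[4] = -2
(x ⊛ y)[5] = -2

x ⊛ y = [-3, 6, -1, 8, -2, -2]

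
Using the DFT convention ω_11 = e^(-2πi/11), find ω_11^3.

ω_11^3 = e^(-2πi·3/11)
= cos(-2π·3/11) + i·sin(-2π·3/11)
= cos(-6π/11) + i·sin(-6π/11)

ω_11^3 = cos(-6π/11) + i·sin(-6π/11) = -0.1423-0.9898i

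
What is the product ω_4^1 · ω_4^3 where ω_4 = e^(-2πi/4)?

The primitive 4th roots of unity are ω_4^k for k coprime to 4: k ∈ {1, 3}
Their product equals the constant term of the cyclotomic polynomial Φ_4(x) up to sign.
For n ≥ 3, the product of all primitive nth roots of unity is 1. (For n=1 it is 1; for n=2 it is -1.)

1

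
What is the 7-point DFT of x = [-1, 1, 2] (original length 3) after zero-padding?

Original 3-point DFT: [2, -2.5000+0.8660i, -2.5000-0.8660i]
Zero-padded 7-point DFT provides frequency interpolation.

DFT_7([x, 0, ...]) = [2, -0.8216-2.7317i, -3.0245-0.1072i, -0.6540+1.1298i, -0.6540-1.1298i, -3.0245+0.1072i, -0.8216+2.7317i]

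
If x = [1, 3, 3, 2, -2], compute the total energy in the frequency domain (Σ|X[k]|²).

Parseval: Σ|x[n]|² = (1/N)Σ|X[k]|², so Σ|X[k]|² = N·Σ|x[n]|² = 5·27.0000

Σ|X[k]|² = N·Σ|x[n]|² = 5·27.0000 = 135.0000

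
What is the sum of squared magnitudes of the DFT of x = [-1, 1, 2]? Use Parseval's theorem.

Parseval: Σ|x[n]|² = (1/N)Σ|X[k]|², so Σ|X[k]|² = N·Σ|x[n]|² = 3·6.0000

Σ|X[k]|² = N·Σ|x[n]|² = 3·6.0000 = 18.0000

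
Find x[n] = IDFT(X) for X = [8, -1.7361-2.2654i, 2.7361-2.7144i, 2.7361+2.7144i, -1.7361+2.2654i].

x[n] = (1/5) Σ(k=0 to 4) X[k] · e^(2πikn/5)

Computing each x[n]:
x[0] = 2
x[1] = 2
x[2] = 2
x[3] = 3
x[4] = -1

x = [2, 2, 2, 3, -1]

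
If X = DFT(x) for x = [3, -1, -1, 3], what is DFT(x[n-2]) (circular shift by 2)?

Time shift by 2: X_shifted[k] = ω_4^(2k) · X[k]
Shifted x = [-1, 3, 3, -1]

DFT(x[n-2]) = [4, -4-4i, 0, -4+4i]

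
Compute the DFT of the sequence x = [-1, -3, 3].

X[k] = Σ(n=0 to 2) x[n] · ω_3^(nk)
where ω_3 = e^(-2πi/3)

Computing each X[k]:
X[0] = -1
X[1] = -1.0000+5.1962i
X[2] = -1.0000-5.1962i

X = [-1, -1.0000+5.1962i, -1.0000-5.1962i]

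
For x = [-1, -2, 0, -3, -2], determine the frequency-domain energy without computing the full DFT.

Parseval: Σ|x[n]|² = (1/N)Σ|X[k]|², so Σ|X[k]|² = N·Σ|x[n]|² = 5·18.0000

Σ|X[k]|² = N·Σ|x[n]|² = 5·18.0000 = 90.0000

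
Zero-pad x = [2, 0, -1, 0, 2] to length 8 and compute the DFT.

Original 5-point DFT: [3, 3.4271+2.4899i, 0.0729+0.2245i, 0.0729-0.2245i, 3.4271-2.4899i]
Zero-padded 8-point DFT provides frequency interpolation.

DFT_8([x, 0, ...]) = [3, 1i, 5, -1i, 3, 1i, 5, -1i]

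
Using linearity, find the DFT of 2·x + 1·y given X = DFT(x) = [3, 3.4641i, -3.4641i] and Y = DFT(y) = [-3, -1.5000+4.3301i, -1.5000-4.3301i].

By linearity: DFT(2x + 1y) = 2·DFT(x) + 1·DFT(y)
= 2·[3, 3.4641i, -3.4641i] + 1·[-3, -1.5000+4.3301i, -1.5000-4.3301i]

Computing element-wise:
Z[0] = 2·(3) + 1·(-3) = 3
Z[1] = 2·(3.4641i) + 1·(-1.5000+4.3301i) = -1.5000+11.2583i
Z[2] = 2·(-3.4641i) + 1·(-1.5000-4.3301i) = -1.5000-11.2583i

DFT(2x + 1y) = 2·X + 1·Y = [3, -1.5000+11.2583i, -1.5000-11.2583i]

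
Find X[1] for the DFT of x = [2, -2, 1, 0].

X[1] = Σ(n=0 to 3) x[n] · ω_4^(1n) where ω_4 = e^(-2πi/4)
= (2)·ω_4^0 + (-2)·ω_4^1 + (1)·ω_4^2 + (0)·ω_4^3

X[1] = 1+2i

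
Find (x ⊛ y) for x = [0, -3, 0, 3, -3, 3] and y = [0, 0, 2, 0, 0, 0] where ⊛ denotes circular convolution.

(x ⊛ y)[n] = Σ(m=0 to 5) x[m] · y[(n-m) mod 6]

Computing each output sample:
(x ⊛ y)[0] = -6
(x ⊛ y)[1] = 6
(x ⊛ y)[2] = 0
(x ⊛ y)[3] = -6
(x ⊛ y)[4] = 0
(x ⊛ y)[5] = 6

x ⊛ y = [-6, 6, 0, -6, 0, 6]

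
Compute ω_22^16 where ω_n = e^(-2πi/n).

ω_22^16 = e^(-2πi·16/22)
= cos(-2π·16/22) + i·sin(-2π·16/22)
= cos(-32π/22) + i·sin(-32π/22)

ω_22^16 = cos(-32π/22) + i·sin(-32π/22) = -0.1423+0.9898i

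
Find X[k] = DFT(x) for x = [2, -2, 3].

X[k] = Σ(n=0 to 2) x[n] · ω_3^(nk)
where ω_3 = e^(-2πi/3)

Computing each X[k]:
X[0] = 3
X[1] = 1.5000+4.3301i
X[2] = 1.5000-4.3301i

X = [3, 1.5000+4.3301i, 1.5000-4.3301i]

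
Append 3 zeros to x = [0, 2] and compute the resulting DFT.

Original 2-point DFT: [2, -2]
Zero-padded 5-point DFT provides frequency interpolation.

DFT_5([x, 0, ...]) = [2, 0.6180-1.9021i, -1.6180-1.1756i, -1.6180+1.1756i, 0.6180+1.9021i]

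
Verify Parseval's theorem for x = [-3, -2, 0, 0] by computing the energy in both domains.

Time domain:
Σ|x[n]|² = |-3|² + |-2|² + |0|² + |0|² = 13.0000

Frequency domain:
(1/4)Σ|X[k]|² = (1/4)(|-5|² + |-3+2i|² + |-1|² + |-3-2i|²) = (1/4)·52.0000 = 13.0000

Both sides agree, confirming Parseval's theorem.

Σ|x[n]|² = (1/N)Σ|X[k]|² = 13.0000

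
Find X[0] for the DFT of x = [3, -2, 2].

X[0] = Σ(n=0 to 2) x[n] · ω_3^0 = Σ x[n]
= (3) + (-2) + (2)

X[0] = 3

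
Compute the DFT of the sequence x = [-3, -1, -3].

X[k] = Σ(n=0 to 2) x[n] · ω_3^(nk)
where ω_3 = e^(-2πi/3)

Computing each X[k]:
X[0] = -7
X[1] = -1.0000-1.7321i
X[2] = -1.0000+1.7321i

X = [-7, -1.0000-1.7321i, -1.0000+1.7321i]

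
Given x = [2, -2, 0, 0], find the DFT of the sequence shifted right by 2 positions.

Time shift by 2: X_shifted[k] = ω_4^(2k) · X[k]
Shifted x = [0, 0, 2, -2]

DFT(x[n-2]) = [0, -2-2i, 4, -2+2i]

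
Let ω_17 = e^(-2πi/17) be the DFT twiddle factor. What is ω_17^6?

ω_17^6 = e^(-2πi·6/17)
= cos(-2π·6/17) + i·sin(-2π·6/17)
= cos(-12π/17) + i·sin(-12π/17)

ω_17^6 = cos(-12π/17) + i·sin(-12π/17) = -0.6026-0.7980i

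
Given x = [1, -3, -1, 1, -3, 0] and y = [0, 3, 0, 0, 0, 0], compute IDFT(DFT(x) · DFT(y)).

(x ⊛ y)[n] = Σ(m=0 to 5) x[m] · y[(n-m) mod 6]

Computing each output sample:
(x ⊛ y)[0] = 0
(x ⊛ y)[1] = 3
(x ⊛ y)[2] = -9
(x ⊛ y)[3] = -3
(x ⊛ y)[4] = 3
(x ⊛ y)[5] = -9

x ⊛ y = [0, 3, -9, -3, 3, -9]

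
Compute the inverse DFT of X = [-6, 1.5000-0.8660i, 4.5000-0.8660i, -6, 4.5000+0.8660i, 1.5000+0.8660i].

x[n] = (1/6) Σ(k=0 to 5) X[k] · e^(2πikn/6)

Computing each x[n]:
x[0] = 0
x[1] = 0
x[2] = -3
x[3] = 1
x[4] = -3
x[5] = -1

x = [0, 0, -3, 1, -3, -1]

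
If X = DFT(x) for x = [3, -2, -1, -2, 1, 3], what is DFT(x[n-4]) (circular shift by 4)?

Time shift by 4: X_shifted[k] = ω_6^(4k) · X[k]
Shifted x = [-1, -2, 1, 3, 3, -2]

DFT(x[n-4]) = [2, -8.0000+1.7321i, 2.0000-1.7321i, 4, 2.0000+1.7321i, -8.0000-1.7321i]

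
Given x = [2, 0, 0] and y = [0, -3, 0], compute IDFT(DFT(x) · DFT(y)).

(x ⊛ y)[n] = Σ(m=0 to 2) x[m] · y[(n-m) mod 3]

Computing each output sample:
(x ⊛ y)[0] = 0
(x ⊛ y)[1] = -6
(x ⊛ y)[2] = 0

x ⊛ y = [0, -6, 0]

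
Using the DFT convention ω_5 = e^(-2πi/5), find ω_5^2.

ω_5^2 = e^(-2πi·2/5)
= cos(-2π·2/5) + i·sin(-2π·2/5)
= cos(-4π/5) + i·sin(-4π/5)

ω_5^2 = cos(-4π/5) + i·sin(-4π/5) = -0.8090-0.5878i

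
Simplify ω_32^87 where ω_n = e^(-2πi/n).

Since ω_32^32 = 1, powers reduce modulo 32.
87 mod 32 = 23
So ω_32^87 = ω_32^23 = e^(-2πi·23/32)

ω_32^87 = ω_32^23 = -0.1951+0.9808i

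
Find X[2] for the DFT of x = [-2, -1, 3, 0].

X[2] = Σ(n=0 to 3) x[n] · ω_4^(2n) where ω_4 = e^(-2πi/4)
= (-2)·ω_4^0 + (-1)·ω_4^2 + (3)·ω_4^4 + (0)·ω_4^6

X[2] = 2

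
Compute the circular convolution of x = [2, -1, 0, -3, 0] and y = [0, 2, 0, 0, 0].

(x ⊛ y)[n] = Σ(m=0 to 4) x[m] · y[(n-m) mod 5]

Computing each output sample:
(x ⊛ y)[0] = 0
(x ⊛ y)[1] = 4
(x ⊛ y)[2] = -2
(x ⊛ y)[3] = 0
(x ⊛ y)[4] = -6

x ⊛ y = [0, 4, -2, 0, -6]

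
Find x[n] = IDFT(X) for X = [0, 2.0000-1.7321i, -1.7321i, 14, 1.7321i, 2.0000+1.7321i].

x[n] = (1/6) Σ(k=0 to 5) X[k] · e^(2πikn/6)

Computing each x[n]:
x[0] = 3
x[1] = -1
x[2] = 2
x[3] = -3
x[4] = 2
x[5] = -3

x = [3, -1, 2, -3, 2, -3]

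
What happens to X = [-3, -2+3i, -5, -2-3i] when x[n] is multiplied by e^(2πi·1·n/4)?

Modulation property: DFT(ω_4^(-1n)·x[n]) = X[(k-1) mod 4], so circularly shift X by 1 positions.

X[k-1] = [-2-3i, -3, -2+3i, -5]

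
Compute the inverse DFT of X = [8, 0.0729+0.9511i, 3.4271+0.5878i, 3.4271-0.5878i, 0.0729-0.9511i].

x[n] = (1/5) Σ(k=0 to 4) X[k] · e^(2πikn/5)

Computing each x[n]:
x[0] = 3
x[1] = 0
x[2] = 2
x[3] = 2
x[4] = 1

x = [3, 0, 2, 2, 1]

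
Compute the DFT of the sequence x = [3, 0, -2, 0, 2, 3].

X[k] = Σ(n=0 to 5) x[n] · ω_6^(nk)
where ω_6 = e^(-2πi/6)

Computing each X[k]:
X[0] = 6
X[1] = 4.5000+6.0622i
X[2] = 1.5000-0.8660i
X[3] = 0
X[4] = 1.5000+0.8660i
X[5] = 4.5000-6.0622i

X = [6, 4.5000+6.0622i, 1.5000-0.8660i, 0, 1.5000+0.8660i, 4.5000-6.0622i]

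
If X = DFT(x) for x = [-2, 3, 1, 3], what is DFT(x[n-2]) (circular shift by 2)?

Time shift by 2: X_shifted[k] = ω_4^(2k) · X[k]
Shifted x = [1, 3, -2, 3]

DFT(x[n-2]) = [5, 3, -7, 3]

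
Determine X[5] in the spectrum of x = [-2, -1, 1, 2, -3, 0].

X[5] = Σ(n=0 to 5) x[n] · ω_6^(5n) where ω_6 = e^(-2πi/6)
= (-2)·ω_6^0 + (-1)·ω_6^5 + (1)·ω_6^10 + (2)·ω_6^15 + (-3)·ω_6^20 + (0)·ω_6^25

X[5] = -3.5000+2.5981i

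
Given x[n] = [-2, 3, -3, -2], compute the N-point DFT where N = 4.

X[k] = Σ(n=0 to 3) x[n] · ω_4^(nk)
where ω_4 = e^(-2πi/4)

Computing each X[k]:
X[0] = -4
X[1] = 1-5i
X[2] = -6
X[3] = 1+5i

X = [-4, 1-5i, -6, 1+5i]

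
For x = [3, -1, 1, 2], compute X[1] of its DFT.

X[1] = Σ(n=0 to 3) x[n] · ω_4^(1n) where ω_4 = e^(-2πi/4)
= (3)·ω_4^0 + (-1)·ω_4^1 + (1)·ω_4^2 + (2)·ω_4^3

X[1] = 2+3i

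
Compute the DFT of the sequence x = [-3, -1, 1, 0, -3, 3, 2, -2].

X[k] = Σ(n=0 to 7) x[n] · ω_8^(nk)
where ω_8 = e^(-2πi/8)

Computing each X[k]:
X[0] = -3
X[1] = -4.2426+2.4142i
X[2] = -9-4i
X[3] = 4.2426+0.4142i
X[4] = -3
X[5] = 4.2426-0.4142i
X[6] = -9+4i
X[7] = -4.2426-2.4142i

X = [-3, -4.2426+2.4142i, -9-4i, 4.2426+0.4142i, -3, 4.2426-0.4142i, -9+4i, -4.2426-2.4142i]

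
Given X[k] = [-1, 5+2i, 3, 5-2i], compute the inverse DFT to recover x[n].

x[n] = (1/4) Σ(k=0 to 3) X[k] · e^(2πikn/4)

Computing each x[n]:
x[0] = 3
x[1] = -2
x[2] = -2
x[3] = 0

x = [3, -2, -2, 0]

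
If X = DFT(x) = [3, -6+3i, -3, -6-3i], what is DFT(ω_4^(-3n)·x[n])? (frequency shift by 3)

Modulation property: DFT(ω_4^(-3n)·x[n]) = X[(k-3) mod 4], so circularly shift X by 3 positions.

X[k-3] = [-6+3i, -3, -6-3i, 3]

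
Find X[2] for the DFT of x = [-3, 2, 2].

X[2] = Σ(n=0 to 2) x[n] · ω_3^(2n) where ω_3 = e^(-2πi/3)
= (-3)·ω_3^0 + (2)·ω_3^2 + (2)·ω_3^4

X[2] = -5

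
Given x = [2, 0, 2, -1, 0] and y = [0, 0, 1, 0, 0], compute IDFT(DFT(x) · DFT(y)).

(x ⊛ y)[n] = Σ(m=0 to 4) x[m] · y[(n-m) mod 5]

Computing each output sample:
(x ⊛ y)[0] = -1
(x ⊛ y)[1] = 0
(x ⊛ y)[2] = 2
(x ⊛ y)[3] = 0
(x ⊛ y)[4] = 2

x ⊛ y = [-1, 0, 2, 0, 2]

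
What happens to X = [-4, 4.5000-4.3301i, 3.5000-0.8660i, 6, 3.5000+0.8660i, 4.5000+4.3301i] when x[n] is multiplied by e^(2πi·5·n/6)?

Modulation property: DFT(ω_6^(-5n)·x[n]) = X[(k-5) mod 6], so circularly shift X by 5 positions.

X[k-5] = [4.5000-4.3301i, 3.5000-0.8660i, 6, 3.5000+0.8660i, 4.5000+4.3301i, -4]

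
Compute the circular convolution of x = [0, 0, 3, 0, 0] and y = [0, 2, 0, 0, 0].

(x ⊛ y)[n] = Σ(m=0 to 4) x[m] · y[(n-m) mod 5]

Computing each output sample:
(x ⊛ y)[0] = 0
(x ⊛ y)[1] = 0
(x ⊛ y)[2] = 0
(x ⊛ y)[3] = 6
(x ⊛ y)[4] = 0

x ⊛ y = [0, 0, 0, 6, 0]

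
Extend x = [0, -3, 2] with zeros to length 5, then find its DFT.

Original 3-point DFT: [-1, 0.5000+4.3301i, 0.5000-4.3301i]
Zero-padded 5-point DFT provides frequency interpolation.

DFT_5([x, 0, ...]) = [-1, -2.5451+1.6776i, 3.0451+3.6655i, 3.0451-3.6655i, -2.5451-1.6776i]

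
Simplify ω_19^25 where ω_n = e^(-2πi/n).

Since ω_19^19 = 1, powers reduce modulo 19.
25 mod 19 = 6
So ω_19^25 = ω_19^6 = e^(-2πi·6/19)

ω_19^25 = ω_19^6 = -0.4017-0.9158i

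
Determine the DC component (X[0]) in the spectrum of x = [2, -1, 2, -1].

X[0] = Σ(n=0 to 3) x[n] · ω_4^0 = Σ x[n]
= (2) + (-1) + (2) + (-1)

X[0] = 2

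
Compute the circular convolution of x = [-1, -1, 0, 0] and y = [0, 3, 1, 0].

(x ⊛ y)[n] = Σ(m=0 to 3) x[m] · y[(n-m) mod 4]

Computing each output sample:
(x ⊛ y)[0] = 0
(x ⊛ y)[1] = -3
(x ⊛ y)[2] = -4
(x ⊛ y)[3] = -1

x ⊛ y = [0, -3, -4, -1]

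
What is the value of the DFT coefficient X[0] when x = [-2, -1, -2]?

X[0] = Σ(n=0 to 2) x[n] · ω_3^0 = Σ x[n]
= (-2) + (-1) + (-2)

X[0] = -5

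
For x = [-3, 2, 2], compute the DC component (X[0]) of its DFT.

X[0] = Σ(n=0 to 2) x[n] · ω_3^0 = Σ x[n]
= (-3) + (2) + (2)

X[0] = 1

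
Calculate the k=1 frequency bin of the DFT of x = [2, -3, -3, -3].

X[1] = Σ(n=0 to 3) x[n] · ω_4^(1n) where ω_4 = e^(-2πi/4)
= (2)·ω_4^0 + (-3)·ω_4^1 + (-3)·ω_4^2 + (-3)·ω_4^3

X[1] = 5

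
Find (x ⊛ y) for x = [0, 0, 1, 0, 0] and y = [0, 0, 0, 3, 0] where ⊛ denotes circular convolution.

(x ⊛ y)[n] = Σ(m=0 to 4) x[m] · y[(n-m) mod 5]

Computing each output sample:
(x ⊛ y)[0] = 3
(x ⊛ y)[1] = 0
(x ⊛ y)[2] = 0
(x ⊛ y)[3] = 0
(x ⊛ y)[4] = 0

x ⊛ y = [3, 0, 0, 0, 0]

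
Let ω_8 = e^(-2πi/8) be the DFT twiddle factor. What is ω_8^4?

ω_8^4 = e^(-2πi·4/8)
= cos(-2π·4/8) + i·sin(-2π·4/8)
= cos(-8π/8) + i·sin(-8π/8)

ω_8^4 = cos(-8π/8) + i·sin(-8π/8) = -1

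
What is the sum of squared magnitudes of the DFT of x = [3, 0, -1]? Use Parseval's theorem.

Parseval: Σ|x[n]|² = (1/N)Σ|X[k]|², so Σ|X[k]|² = N·Σ|x[n]|² = 3·10.0000

Σ|X[k]|² = N·Σ|x[n]|² = 3·10.0000 = 30.0000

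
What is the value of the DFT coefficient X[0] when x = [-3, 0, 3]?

X[0] = Σ(n=0 to 2) x[n] · ω_3^0 = Σ x[n]
= (-3) + (0) + (3)

X[0] = 0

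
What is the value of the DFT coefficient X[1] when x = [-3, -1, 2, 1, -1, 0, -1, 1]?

X[1] = Σ(n=0 to 7) x[n] · ω_8^(1n) where ω_8 = e^(-2πi/8)
= (-3)·ω_8^0 + (-1)·ω_8^1 + (2)·ω_8^2 + (1)·ω_8^3 + (-1)·ω_8^4 + (0)·ω_8^5 + (-1)·ω_8^6 + (1)·ω_8^7

X[1] = -2.7071-2.2929i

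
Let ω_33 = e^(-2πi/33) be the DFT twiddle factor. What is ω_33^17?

ω_33^17 = e^(-2πi·17/33)
= cos(-2π·17/33) + i·sin(-2π·17/33)
= cos(-34π/33) + i·sin(-34π/33)

ω_33^17 = cos(-34π/33) + i·sin(-34π/33) = -0.9955+0.0951i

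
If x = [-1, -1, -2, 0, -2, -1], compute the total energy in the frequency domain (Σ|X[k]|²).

Parseval: Σ|x[n]|² = (1/N)Σ|X[k]|², so Σ|X[k]|² = N·Σ|x[n]|² = 6·11.0000

Σ|X[k]|² = N·Σ|x[n]|² = 6·11.0000 = 66.0000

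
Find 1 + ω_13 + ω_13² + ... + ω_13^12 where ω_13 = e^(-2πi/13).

Sum of all nth roots of unity equals 0 for n > 1 (geometric series with r ≠ 1).

0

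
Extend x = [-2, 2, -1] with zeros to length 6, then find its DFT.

Original 3-point DFT: [-1, -2.5000-2.5981i, -2.5000+2.5981i]
Zero-padded 6-point DFT provides frequency interpolation.

DFT_6([x, 0, ...]) = [-1, -0.5000-0.8660i, -2.5000-2.5981i, -5, -2.5000+2.5981i, -0.5000+0.8660i]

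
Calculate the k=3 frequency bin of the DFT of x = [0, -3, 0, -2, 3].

X[3] = Σ(n=0 to 4) x[n] · ω_5^(3n) where ω_5 = e^(-2πi/5)
= (0)·ω_5^0 + (-3)·ω_5^3 + (0)·ω_5^6 + (-2)·ω_5^9 + (3)·ω_5^12

X[3] = -0.6180-5.4288i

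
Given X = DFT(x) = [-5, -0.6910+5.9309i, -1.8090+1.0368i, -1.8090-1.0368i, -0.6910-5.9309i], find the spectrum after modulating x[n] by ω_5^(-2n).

Modulation property: DFT(ω_5^(-2n)·x[n]) = X[(k-2) mod 5], so circularly shift X by 2 positions.

X[k-2] = [-1.8090-1.0368i, -0.6910-5.9309i, -5, -0.6910+5.9309i, -1.8090+1.0368i]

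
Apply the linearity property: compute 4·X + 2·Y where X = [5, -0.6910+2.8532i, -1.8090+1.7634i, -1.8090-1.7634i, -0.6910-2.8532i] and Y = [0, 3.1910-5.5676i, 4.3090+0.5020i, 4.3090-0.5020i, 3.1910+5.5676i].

By linearity: DFT(4x + 2y) = 4·DFT(x) + 2·DFT(y)
= 4·[5, -0.6910+2.8532i, -1.8090+1.7634i, -1.8090-1.7634i, -0.6910-2.8532i] + 2·[0, 3.1910-5.5676i, 4.3090+0.5020i, 4.3090-0.5020i, 3.1910+5.5676i]

Computing element-wise:
Z[0] = 4·(5) + 2·(0) = 20
Z[1] = 4·(-0.6910+2.8532i) + 2·(3.1910-5.5676i) = 3.6180+0.2776i
Z[2] = 4·(-1.8090+1.7634i) + 2·(4.3090+0.5020i) = 1.3820+8.0576i
Z[3] = 4·(-1.8090-1.7634i) + 2·(4.3090-0.5020i) = 1.3820-8.0576i
Z[4] = 4·(-0.6910-2.8532i) + 2·(3.1910+5.5676i) = 3.6180-0.2776i

DFT(4x + 2y) = 4·X + 2·Y = [20, 3.6180+0.2776i, 1.3820+8.0576i, 1.3820-8.0576i, 3.6180-0.2776i]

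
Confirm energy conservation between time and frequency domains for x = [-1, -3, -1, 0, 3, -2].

Time domain:
Σ|x[n]|² = |-1|² + |-3|² + |-1|² + |0|² + |3|² + |-2|² = 24.0000

Frequency domain:
(1/6)Σ|X[k]|² = (1/6)(|-4|² + |-4.5000+4.3301i|² + |0.5000-2.5981i|² + |6|² + |0.5000+2.5981i|² + |-4.5000-4.3301i|²) = (1/6)·144.0000 = 24.0000

Both sides agree, confirming Parseval's theorem.

Σ|x[n]|² = (1/N)Σ|X[k]|² = 24.0000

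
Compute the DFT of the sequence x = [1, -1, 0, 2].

X[k] = Σ(n=0 to 3) x[n] · ω_4^(nk)
where ω_4 = e^(-2πi/4)

Computing each X[k]:
X[0] = 2
X[1] = 1+3i
X[2] = 0
X[3] = 1-3i

X = [2, 1+3i, 0, 1-3i]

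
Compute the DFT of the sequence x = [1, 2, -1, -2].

X[k] = Σ(n=0 to 3) x[n] · ω_4^(nk)
where ω_4 = e^(-2πi/4)

Computing each X[k]:
X[0] = 0
X[1] = 2-4i
X[2] = 0
X[3] = 2+4i

X = [0, 2-4i, 0, 2+4i]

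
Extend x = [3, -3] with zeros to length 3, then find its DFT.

Original 2-point DFT: [0, 6]
Zero-padded 3-point DFT provides frequency interpolation.

DFT_3([x, 0, ...]) = [0, 4.5000+2.5981i, 4.5000-2.5981i]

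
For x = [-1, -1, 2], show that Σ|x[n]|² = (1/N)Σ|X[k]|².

Time domain:
Σ|x[n]|² = |-1|² + |-1|² + |2|² = 6.0000

Frequency domain:
(1/3)Σ|X[k]|² = (1/3)(|0|² + |-1.5000+2.5981i|² + |-1.5000-2.5981i|²) = (1/3)·18.0000 = 6.0000

Both sides agree, confirming Parseval's theorem.

Σ|x[n]|² = (1/N)Σ|X[k]|² = 6.0000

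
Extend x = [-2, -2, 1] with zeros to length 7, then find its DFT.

Original 3-point DFT: [-3, -1.5000+2.5981i, -1.5000-2.5981i]
Zero-padded 7-point DFT provides frequency interpolation.

DFT_7([x, 0, ...]) = [-3, -3.4695+0.5887i, -2.4559+2.3837i, 0.4254+1.6496i, 0.4254-1.6496i, -2.4559-2.3837i, -3.4695-0.5887i]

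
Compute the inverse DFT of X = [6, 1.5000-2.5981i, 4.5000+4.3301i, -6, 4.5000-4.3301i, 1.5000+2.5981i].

x[n] = (1/6) Σ(k=0 to 5) X[k] · e^(2πikn/6)

Computing each x[n]:
x[0] = 2
x[1] = 1
x[2] = 1
x[3] = 3
x[4] = -3
x[5] = 2

x = [2, 1, 1, 3, -3, 2]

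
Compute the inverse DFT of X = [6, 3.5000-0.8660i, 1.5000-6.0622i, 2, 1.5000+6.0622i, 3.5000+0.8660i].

x[n] = (1/6) Σ(k=0 to 5) X[k] · e^(2πikn/6)

Computing each x[n]:
x[0] = 3
x[1] = 3
x[2] = -1
x[3] = 0
x[4] = 2
x[5] = -1

x = [3, 3, -1, 0, 2, -1]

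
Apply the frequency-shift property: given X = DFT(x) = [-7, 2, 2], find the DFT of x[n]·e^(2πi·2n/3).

Modulation property: DFT(ω_3^(-2n)·x[n]) = X[(k-2) mod 3], so circularly shift X by 2 positions.

X[k-2] = [2, 2, -7]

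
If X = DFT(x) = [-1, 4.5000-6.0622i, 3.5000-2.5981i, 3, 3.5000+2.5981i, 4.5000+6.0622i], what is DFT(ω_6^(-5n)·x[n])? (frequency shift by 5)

Modulation property: DFT(ω_6^(-5n)·x[n]) = X[(k-5) mod 6], so circularly shift X by 5 positions.

X[k-5] = [4.5000-6.0622i, 3.5000-2.5981i, 3, 3.5000+2.5981i, 4.5000+6.0622i, -1]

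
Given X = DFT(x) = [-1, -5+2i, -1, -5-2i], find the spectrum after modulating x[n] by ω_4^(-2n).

Modulation property: DFT(ω_4^(-2n)·x[n]) = X[(k-2) mod 4], so circularly shift X by 2 positions.

X[k-2] = [-1, -5-2i, -1, -5+2i]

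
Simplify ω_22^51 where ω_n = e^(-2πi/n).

Since ω_22^22 = 1, powers reduce modulo 22.
51 mod 22 = 7
So ω_22^51 = ω_22^7 = e^(-2πi·7/22)

ω_22^51 = ω_22^7 = -0.4154-0.9096i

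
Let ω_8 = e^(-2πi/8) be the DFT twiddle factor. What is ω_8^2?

ω_8^2 = e^(-2πi·2/8)
= cos(-2π·2/8) + i·sin(-2π·2/8)
= cos(-4π/8) + i·sin(-4π/8)

ω_8^2 = cos(-4π/8) + i·sin(-4π/8) = -1i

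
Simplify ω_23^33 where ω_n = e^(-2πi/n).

Since ω_23^23 = 1, powers reduce modulo 23.
33 mod 23 = 10
So ω_23^33 = ω_23^10 = e^(-2πi·10/23)

ω_23^33 = ω_23^10 = -0.9172-0.3984i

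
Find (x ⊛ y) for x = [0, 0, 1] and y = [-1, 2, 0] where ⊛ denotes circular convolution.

(x ⊛ y)[n] = Σ(m=0 to 2) x[m] · y[(n-m) mod 3]

Computing each output sample:
(x ⊛ y)[0] = 2
(x ⊛ y)[1] = 0
(x ⊛ y)[2] = -1

x ⊛ y = [2, 0, -1]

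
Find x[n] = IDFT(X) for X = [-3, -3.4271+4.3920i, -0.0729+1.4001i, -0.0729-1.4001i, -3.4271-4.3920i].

x[n] = (1/5) Σ(k=0 to 4) X[k] · e^(2πikn/5)

Computing each x[n]:
x[0] = -2
x[1] = -3
x[2] = 0
x[3] = 1
x[4] = 1

x = [-2, -3, 0, 1, 1]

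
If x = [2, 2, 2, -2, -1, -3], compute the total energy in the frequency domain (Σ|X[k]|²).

Parseval: Σ|x[n]|² = (1/N)Σ|X[k]|², so Σ|X[k]|² = N·Σ|x[n]|² = 6·26.0000

Σ|X[k]|² = N·Σ|x[n]|² = 6·26.0000 = 156.0000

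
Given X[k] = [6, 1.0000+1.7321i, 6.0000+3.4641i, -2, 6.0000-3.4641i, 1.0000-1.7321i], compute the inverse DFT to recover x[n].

x[n] = (1/6) Σ(k=0 to 5) X[k] · e^(2πikn/6)

Computing each x[n]:
x[0] = 3
x[1] = -1
x[2] = 0
x[3] = 3
x[4] = -1
x[5] = 2

x = [3, -1, 0, 3, -1, 2]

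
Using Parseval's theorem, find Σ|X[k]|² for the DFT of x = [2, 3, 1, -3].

Parseval: Σ|x[n]|² = (1/N)Σ|X[k]|², so Σ|X[k]|² = N·Σ|x[n]|² = 4·23.0000

Σ|X[k]|² = N·Σ|x[n]|² = 4·23.0000 = 92.0000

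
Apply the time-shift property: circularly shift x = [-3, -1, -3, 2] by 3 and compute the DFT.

Time shift by 3: X_shifted[k] = ω_4^(3k) · X[k]
Shifted x = [-1, -3, 2, -3]

DFT(x[n-3]) = [-5, -3, 7, -3]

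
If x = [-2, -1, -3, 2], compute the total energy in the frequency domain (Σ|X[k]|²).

Parseval: Σ|x[n]|² = (1/N)Σ|X[k]|², so Σ|X[k]|² = N·Σ|x[n]|² = 4·18.0000

Σ|X[k]|² = N·Σ|x[n]|² = 4·18.0000 = 72.0000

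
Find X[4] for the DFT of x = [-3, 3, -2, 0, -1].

X[4] = Σ(n=0 to 4) x[n] · ω_5^(4n) where ω_5 = e^(-2πi/5)
= (-3)·ω_5^0 + (3)·ω_5^4 + (-2)·ω_5^8 + (0)·ω_5^12 + (-1)·ω_5^16

X[4] = -0.7639+2.6287i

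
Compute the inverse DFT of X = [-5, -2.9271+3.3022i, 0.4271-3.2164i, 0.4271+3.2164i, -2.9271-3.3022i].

x[n] = (1/5) Σ(k=0 to 4) X[k] · e^(2πikn/5)

Computing each x[n]:
x[0] = -2
x[1] = -2
x[2] = -2
x[3] = 2
x[4] = -1

x = [-2, -2, -2, 2, -1]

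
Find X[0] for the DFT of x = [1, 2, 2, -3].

X[0] = Σ(n=0 to 3) x[n] · ω_4^0 = Σ x[n]
= (1) + (2) + (2) + (-3)

X[0] = 2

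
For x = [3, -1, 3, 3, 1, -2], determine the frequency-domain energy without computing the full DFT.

Parseval: Σ|x[n]|² = (1/N)Σ|X[k]|², so Σ|X[k]|² = N·Σ|x[n]|² = 6·33.0000

Σ|X[k]|² = N·Σ|x[n]|² = 6·33.0000 = 198.0000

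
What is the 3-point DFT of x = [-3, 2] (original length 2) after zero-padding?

Original 2-point DFT: [-1, -5]
Zero-padded 3-point DFT provides frequency interpolation.

DFT_3([x, 0, ...]) = [-1, -4.0000-1.7321i, -4.0000+1.7321i]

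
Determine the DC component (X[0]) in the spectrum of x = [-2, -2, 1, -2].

X[0] = Σ(n=0 to 3) x[n] · ω_4^0 = Σ x[n]
= (-2) + (-2) + (1) + (-2)

X[0] = -5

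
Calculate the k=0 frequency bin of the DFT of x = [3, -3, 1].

X[0] = Σ(n=0 to 2) x[n] · ω_3^0 = Σ x[n]
= (3) + (-3) + (1)

X[0] = 1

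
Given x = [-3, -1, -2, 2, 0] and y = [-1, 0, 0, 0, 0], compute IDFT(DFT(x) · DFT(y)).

(x ⊛ y)[n] = Σ(m=0 to 4) x[m] · y[(n-m) mod 5]

Computing each output sample:
(x ⊛ y)[0] = 3
(x ⊛ y)[1] = 1
(x ⊛ y)[2] = 2
(x ⊛ y)[3] = -2
(x ⊛ y)[4] = 0

x ⊛ y = [3, 1, 2, -2, 0]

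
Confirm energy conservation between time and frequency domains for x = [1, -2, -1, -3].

Time domain:
Σ|x[n]|² = |1|² + |-2|² + |-1|² + |-3|² = 15.0000

Frequency domain:
(1/4)Σ|X[k]|² = (1/4)(|-5|² + |2-1i|² + |5|² + |2+1i|²) = (1/4)·60.0000 = 15.0000

Both sides agree, confirming Parseval's theorem.

Σ|x[n]|² = (1/N)Σ|X[k]|² = 15.0000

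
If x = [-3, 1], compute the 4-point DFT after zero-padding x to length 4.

Original 2-point DFT: [-2, -4]
Zero-padded 4-point DFT provides frequency interpolation.

DFT_4([x, 0, ...]) = [-2, -3-1i, -4, -3+1i]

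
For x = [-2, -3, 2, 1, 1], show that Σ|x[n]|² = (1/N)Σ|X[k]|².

Time domain:
Σ|x[n]|² = |-2|² + |-3|² + |2|² + |1|² + |1|² = 19.0000

Frequency domain:
(1/5)Σ|X[k]|² = (1/5)(|-1|² + |-5.0451+3.2164i|² + |0.5451+3.3022i|² + |0.5451-3.3022i|² + |-5.0451-3.2164i|²) = (1/5)·95.0000 = 19.0000

Both sides agree, confirming Parseval's theorem.

Σ|x[n]|² = (1/N)Σ|X[k]|² = 19.0000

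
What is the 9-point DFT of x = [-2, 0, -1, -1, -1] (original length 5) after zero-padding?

Original 5-point DFT: [-5, -0.6910-0.9511i, -1.8090-0.5878i, -1.8090+0.5878i, -0.6910+0.9511i]
Zero-padded 9-point DFT provides frequency interpolation.

DFT_9([x, 0, ...]) = [-5, -0.7340+2.1929i, -1.3264-1.1668i, -2, -2.4397-0.7616i, -2.4397+0.7616i, -2, -1.3264+1.1668i, -0.7340-2.1929i]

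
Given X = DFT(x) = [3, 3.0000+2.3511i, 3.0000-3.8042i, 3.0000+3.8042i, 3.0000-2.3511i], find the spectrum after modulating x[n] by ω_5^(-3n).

Modulation property: DFT(ω_5^(-3n)·x[n]) = X[(k-3) mod 5], so circularly shift X by 3 positions.

X[k-3] = [3.0000-3.8042i, 3.0000+3.8042i, 3.0000-2.3511i, 3, 3.0000+2.3511i]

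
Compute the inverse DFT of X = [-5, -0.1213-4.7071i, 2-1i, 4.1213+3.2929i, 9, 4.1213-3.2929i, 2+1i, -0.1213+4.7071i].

x[n] = (1/8) Σ(k=0 to 7) X[k] · e^(2πikn/8)

Computing each x[n]:
x[0] = 2
x[1] = -2
x[2] = 2
x[3] = -1
x[4] = 0
x[5] = -1
x[6] = -2
x[7] = -3

x = [2, -2, 2, -1, 0, -1, -2, -3]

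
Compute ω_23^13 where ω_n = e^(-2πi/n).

ω_23^13 = e^(-2πi·13/23)
= cos(-2π·13/23) + i·sin(-2π·13/23)
= cos(-26π/23) + i·sin(-26π/23)

ω_23^13 = cos(-26π/23) + i·sin(-26π/23) = -0.9172+0.3984i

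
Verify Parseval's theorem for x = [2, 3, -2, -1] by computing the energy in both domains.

Time domain:
Σ|x[n]|² = |2|² + |3|² + |-2|² + |-1|² = 18.0000

Frequency domain:
(1/4)Σ|X[k]|² = (1/4)(|2|² + |4-4i|² + |-2|² + |4+4i|²) = (1/4)·72.0000 = 18.0000

Both sides agree, confirming Parseval's theorem.

Σ|x[n]|² = (1/N)Σ|X[k]|² = 18.0000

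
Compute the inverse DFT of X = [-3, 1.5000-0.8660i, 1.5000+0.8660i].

x[n] = (1/3) Σ(k=0 to 2) X[k] · e^(2πikn/3)

Computing each x[n]:
x[0] = 0
x[1] = -1
x[2] = -2

x = [0, -1, -2]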